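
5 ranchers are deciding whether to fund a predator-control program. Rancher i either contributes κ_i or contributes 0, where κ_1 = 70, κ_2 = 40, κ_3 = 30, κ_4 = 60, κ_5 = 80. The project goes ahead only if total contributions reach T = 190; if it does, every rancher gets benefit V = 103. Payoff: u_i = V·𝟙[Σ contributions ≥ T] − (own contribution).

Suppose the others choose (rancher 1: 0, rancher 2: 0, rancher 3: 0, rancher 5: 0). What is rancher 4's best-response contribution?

0

Others' total = 0. Even contributing 60 gives 60 < 190: no benefit either way.
Best response: 0.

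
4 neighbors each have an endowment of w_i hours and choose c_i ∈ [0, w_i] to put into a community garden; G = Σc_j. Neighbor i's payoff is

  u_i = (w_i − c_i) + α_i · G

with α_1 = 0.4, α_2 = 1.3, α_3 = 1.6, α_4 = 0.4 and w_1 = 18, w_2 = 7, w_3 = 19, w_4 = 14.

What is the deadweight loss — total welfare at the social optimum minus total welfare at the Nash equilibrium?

∂u_i/∂c_i = α_i − 1, so neighbor i contributes w_i if α_i > 1, else 0.
α_i > 1 for i ∈ {2, 3}; NE contributions (0, 7, 19, 0), G = 26.
W^NE = Σw_i − G^NE + (Σα_i)·G^NE = 58 + 2.7·26 = 128.2.
Planner: ∂(Σu_j)/∂c_i = Σα_j − 1 = 2.7 > 0, so everyone contributes w_i; G^SO = 58, W^SO = 58 + 2.7·58 = 214.6.
Deadweight loss = 86.4.

86.4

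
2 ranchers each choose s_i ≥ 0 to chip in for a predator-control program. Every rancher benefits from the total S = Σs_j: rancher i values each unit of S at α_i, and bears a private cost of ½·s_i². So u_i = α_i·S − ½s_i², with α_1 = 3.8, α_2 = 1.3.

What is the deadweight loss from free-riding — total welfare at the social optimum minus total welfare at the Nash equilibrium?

Rancher i's FOC: ∂u_i/∂s_i = α_i − s_i = 0, so s_i* = α_i.
NE contributions = (3.8, 1.3); S = 5.1.
W^NE = (Σα)·S − ½Σα_i² = 5.1² − ½·16.13 = 17.945.
Planner sets s_i = Σα_j = 5.1 for every i, so S^SO = 2·5.1 = 10.2.
W^SO = (Σα)·S^SO − ½·2·(Σα)² = (2/2)·5.1² = 26.01.
Deadweight loss = W^SO − W^NE = 8.065.

8.065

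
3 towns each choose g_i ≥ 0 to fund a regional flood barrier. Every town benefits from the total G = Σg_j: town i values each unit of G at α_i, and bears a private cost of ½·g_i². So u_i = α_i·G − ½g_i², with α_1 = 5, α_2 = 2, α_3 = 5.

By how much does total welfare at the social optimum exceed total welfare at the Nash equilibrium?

Town i's FOC: ∂u_i/∂g_i = α_i − g_i = 0, so g_i* = α_i.
NE contributions = (5, 2, 5); G = 12.
W^NE = (Σα)·G − ½Σα_i² = 12² − ½·54 = 117.
Planner sets g_i = Σα_j = 12 for every i, so G^SO = 3·12 = 36.
W^SO = (Σα)·G^SO − ½·3·(Σα)² = (3/2)·12² = 216.
Deadweight loss = W^SO − W^NE = 99.

99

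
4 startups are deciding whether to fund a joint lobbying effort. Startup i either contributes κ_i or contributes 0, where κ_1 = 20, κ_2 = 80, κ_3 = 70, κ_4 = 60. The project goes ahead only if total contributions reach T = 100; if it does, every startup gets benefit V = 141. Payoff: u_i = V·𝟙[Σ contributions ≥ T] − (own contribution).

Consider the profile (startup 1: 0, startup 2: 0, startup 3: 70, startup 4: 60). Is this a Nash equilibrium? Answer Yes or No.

Total = 130 ≥ 100: provided.
Startup 1 (pledges 0, payoff 141): pledging 20 → total 150, payoff 121. No gain.
Startup 2 (pledges 0, payoff 141): pledging 80 → total 210, payoff 61. No gain.
Startup 3 (pledges 70, payoff 71): dropping to 0 → total 60, payoff 0. No gain.
Startup 4 (pledges 60, payoff 81): dropping to 0 → total 70, payoff 0. No gain.

Yes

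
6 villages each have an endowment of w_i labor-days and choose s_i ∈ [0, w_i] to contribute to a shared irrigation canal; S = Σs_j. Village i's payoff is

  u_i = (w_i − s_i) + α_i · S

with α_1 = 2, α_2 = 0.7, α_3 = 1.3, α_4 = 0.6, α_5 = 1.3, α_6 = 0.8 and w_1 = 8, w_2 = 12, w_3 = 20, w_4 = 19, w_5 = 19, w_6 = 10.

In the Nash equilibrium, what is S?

47

∂u_i/∂s_i = α_i − 1, so village i contributes w_i if α_i > 1, else 0.
α_i > 1 for i ∈ {1, 3, 5}; NE contributions (8, 0, 20, 0, 19, 0), S = 47.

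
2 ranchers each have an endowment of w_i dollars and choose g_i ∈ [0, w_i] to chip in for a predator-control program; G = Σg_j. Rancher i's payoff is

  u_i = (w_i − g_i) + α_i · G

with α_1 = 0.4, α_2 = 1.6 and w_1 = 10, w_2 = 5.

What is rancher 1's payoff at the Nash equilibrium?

12

∂u_i/∂g_i = α_i − 1, so rancher i contributes w_i if α_i > 1, else 0.
α_i > 1 for i ∈ {2}; NE contributions (0, 5), G = 5.
u_1 = (10 − 0) + 0.4·5 = 12.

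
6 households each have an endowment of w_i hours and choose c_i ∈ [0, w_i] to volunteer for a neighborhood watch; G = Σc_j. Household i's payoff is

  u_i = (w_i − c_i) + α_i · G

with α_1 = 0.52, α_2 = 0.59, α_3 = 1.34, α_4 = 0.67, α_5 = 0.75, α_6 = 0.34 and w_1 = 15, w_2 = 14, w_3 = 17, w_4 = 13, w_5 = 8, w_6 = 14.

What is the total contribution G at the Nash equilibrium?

∂u_i/∂c_i = α_i − 1, so household i contributes w_i if α_i > 1, else 0.
α_i > 1 for i ∈ {3}; NE contributions (0, 0, 17, 0, 0, 0), G = 17.

17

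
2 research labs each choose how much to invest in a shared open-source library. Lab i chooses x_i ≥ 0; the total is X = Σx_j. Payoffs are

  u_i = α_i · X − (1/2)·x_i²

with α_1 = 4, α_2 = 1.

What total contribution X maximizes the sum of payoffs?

10

Planner FOC: ∂(Σu_j)/∂x_i = (Σα_j) − x_i = 0, so x_i^SO = Σα_j = 5 for every i; X^SO = 10.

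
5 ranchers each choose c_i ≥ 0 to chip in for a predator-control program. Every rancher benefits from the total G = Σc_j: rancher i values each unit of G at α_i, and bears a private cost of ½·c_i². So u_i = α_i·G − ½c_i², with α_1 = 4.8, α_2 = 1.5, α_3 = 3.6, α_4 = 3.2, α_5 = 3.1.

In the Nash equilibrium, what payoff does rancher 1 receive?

66.24

Rancher i's FOC: ∂u_i/∂c_i = α_i − c_i = 0, so c_i* = α_i.
NE contributions = (4.8, 1.5, 3.6, 3.2, 3.1); G = 16.2.
u_1 = α_1·G − ½·(c_1)² = 4.8·16.2 − ½·4.8² = 66.24.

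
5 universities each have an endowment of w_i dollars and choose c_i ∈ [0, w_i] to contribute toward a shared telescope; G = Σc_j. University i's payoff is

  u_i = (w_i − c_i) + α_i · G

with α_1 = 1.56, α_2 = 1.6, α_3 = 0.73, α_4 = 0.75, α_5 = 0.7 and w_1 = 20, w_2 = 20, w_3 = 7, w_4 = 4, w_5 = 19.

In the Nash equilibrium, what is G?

∂u_i/∂c_i = α_i − 1, so university i contributes w_i if α_i > 1, else 0.
α_i > 1 for i ∈ {1, 2}; NE contributions (20, 20, 0, 0, 0), G = 40.

40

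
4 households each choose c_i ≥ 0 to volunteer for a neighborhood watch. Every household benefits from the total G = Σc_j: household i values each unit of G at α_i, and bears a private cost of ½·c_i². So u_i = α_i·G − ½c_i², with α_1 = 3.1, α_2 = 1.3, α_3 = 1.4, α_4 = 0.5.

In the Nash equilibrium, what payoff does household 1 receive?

Household i's FOC: ∂u_i/∂c_i = α_i − c_i = 0, so c_i* = α_i.
NE contributions = (3.1, 1.3, 1.4, 0.5); G = 6.3.
u_1 = α_1·G − ½·(c_1)² = 3.1·6.3 − ½·3.1² = 14.725.

14.725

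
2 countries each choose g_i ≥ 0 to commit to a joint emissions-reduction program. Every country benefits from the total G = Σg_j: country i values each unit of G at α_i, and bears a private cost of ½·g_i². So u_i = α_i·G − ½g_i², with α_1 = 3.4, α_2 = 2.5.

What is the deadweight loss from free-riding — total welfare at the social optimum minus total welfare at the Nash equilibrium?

8.905

Country i's FOC: ∂u_i/∂g_i = α_i − g_i = 0, so g_i* = α_i.
NE contributions = (3.4, 2.5); G = 5.9.
W^NE = (Σα)·G − ½Σα_i² = 5.9² − ½·17.81 = 25.905.
Planner sets g_i = Σα_j = 5.9 for every i, so G^SO = 2·5.9 = 11.8.
W^SO = (Σα)·G^SO − ½·2·(Σα)² = (2/2)·5.9² = 34.81.
Deadweight loss = W^SO − W^NE = 8.905.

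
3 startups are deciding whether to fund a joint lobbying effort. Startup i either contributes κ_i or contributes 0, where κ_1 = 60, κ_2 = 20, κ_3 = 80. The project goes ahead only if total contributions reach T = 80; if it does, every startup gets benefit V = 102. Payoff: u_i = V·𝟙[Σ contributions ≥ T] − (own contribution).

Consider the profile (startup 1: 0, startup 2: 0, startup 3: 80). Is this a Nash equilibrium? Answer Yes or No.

Total = 80 ≥ 80: provided.
Startup 1 (pledges 0, payoff 102): pledging 60 → total 140, payoff 42. No gain.
Startup 2 (pledges 0, payoff 102): pledging 20 → total 100, payoff 82. No gain.
Startup 3 (pledges 80, payoff 22): dropping to 0 → total 0, payoff 0. No gain.

Yes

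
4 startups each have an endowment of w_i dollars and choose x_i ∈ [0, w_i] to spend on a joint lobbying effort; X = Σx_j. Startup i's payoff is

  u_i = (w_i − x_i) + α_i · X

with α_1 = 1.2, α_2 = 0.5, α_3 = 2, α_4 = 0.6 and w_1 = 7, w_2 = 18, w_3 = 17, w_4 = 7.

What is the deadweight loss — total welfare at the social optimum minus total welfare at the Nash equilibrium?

∂u_i/∂x_i = α_i − 1, so startup i contributes w_i if α_i > 1, else 0.
α_i > 1 for i ∈ {1, 3}; NE contributions (7, 0, 17, 0), X = 24.
W^NE = Σw_i − X^NE + (Σα_i)·X^NE = 49 + 3.3·24 = 128.2.
Planner: ∂(Σu_j)/∂x_i = Σα_j − 1 = 3.3 > 0, so everyone contributes w_i; X^SO = 49, W^SO = 49 + 3.3·49 = 210.7.
Deadweight loss = 82.5.

82.5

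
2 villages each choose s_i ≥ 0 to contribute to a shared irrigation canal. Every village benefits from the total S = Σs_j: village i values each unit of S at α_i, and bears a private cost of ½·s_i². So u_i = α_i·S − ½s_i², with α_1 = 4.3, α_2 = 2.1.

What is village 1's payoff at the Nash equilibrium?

Village i's FOC: ∂u_i/∂s_i = α_i − s_i = 0, so s_i* = α_i.
NE contributions = (4.3, 2.1); S = 6.4.
u_1 = α_1·S − ½·(s_1)² = 4.3·6.4 − ½·4.3² = 18.275.

18.275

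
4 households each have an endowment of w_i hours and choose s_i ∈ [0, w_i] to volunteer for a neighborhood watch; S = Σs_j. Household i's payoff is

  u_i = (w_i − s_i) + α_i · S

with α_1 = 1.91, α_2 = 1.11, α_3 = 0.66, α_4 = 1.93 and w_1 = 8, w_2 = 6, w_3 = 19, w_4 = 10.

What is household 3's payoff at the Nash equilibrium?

∂u_i/∂s_i = α_i − 1, so household i contributes w_i if α_i > 1, else 0.
α_i > 1 for i ∈ {1, 2, 4}; NE contributions (8, 6, 0, 10), S = 24.
u_3 = (19 − 0) + 0.66·24 = 34.84.

34.84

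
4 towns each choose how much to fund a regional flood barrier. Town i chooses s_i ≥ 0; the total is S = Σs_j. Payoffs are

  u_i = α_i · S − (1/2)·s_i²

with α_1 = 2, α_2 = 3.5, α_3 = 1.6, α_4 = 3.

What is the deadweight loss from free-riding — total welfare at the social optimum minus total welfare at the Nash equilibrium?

115.915

Town i's FOC: ∂u_i/∂s_i = α_i − s_i = 0, so s_i* = α_i.
NE contributions = (2, 3.5, 1.6, 3); S = 10.1.
W^NE = (Σα)·S − ½Σα_i² = 10.1² − ½·27.81 = 88.105.
Planner sets s_i = Σα_j = 10.1 for every i, so S^SO = 4·10.1 = 40.4.
W^SO = (Σα)·S^SO − ½·4·(Σα)² = (4/2)·10.1² = 204.02.
Deadweight loss = W^SO − W^NE = 115.915.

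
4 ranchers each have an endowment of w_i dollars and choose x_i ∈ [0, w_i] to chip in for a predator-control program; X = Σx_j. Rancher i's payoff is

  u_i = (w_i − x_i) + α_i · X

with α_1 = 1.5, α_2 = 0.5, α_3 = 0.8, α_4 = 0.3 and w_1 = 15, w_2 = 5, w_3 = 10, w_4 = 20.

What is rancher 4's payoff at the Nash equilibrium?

∂u_i/∂x_i = α_i − 1, so rancher i contributes w_i if α_i > 1, else 0.
α_i > 1 for i ∈ {1}; NE contributions (15, 0, 0, 0), X = 15.
u_4 = (20 − 0) + 0.3·15 = 24.5.

24.5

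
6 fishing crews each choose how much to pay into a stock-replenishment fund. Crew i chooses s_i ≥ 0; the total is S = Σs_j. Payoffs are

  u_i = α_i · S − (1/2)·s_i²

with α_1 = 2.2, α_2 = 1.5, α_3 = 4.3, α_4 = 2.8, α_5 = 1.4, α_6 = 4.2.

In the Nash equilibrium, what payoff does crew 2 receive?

Crew i's FOC: ∂u_i/∂s_i = α_i − s_i = 0, so s_i* = α_i.
NE contributions = (2.2, 1.5, 4.3, 2.8, 1.4, 4.2); S = 16.4.
u_2 = α_2·S − ½·(s_2)² = 1.5·16.4 − ½·1.5² = 23.475.

23.475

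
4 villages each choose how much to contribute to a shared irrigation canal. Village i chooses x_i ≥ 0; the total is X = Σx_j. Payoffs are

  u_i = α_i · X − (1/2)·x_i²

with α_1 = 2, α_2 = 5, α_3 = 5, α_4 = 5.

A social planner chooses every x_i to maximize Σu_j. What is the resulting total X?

Planner FOC: ∂(Σu_j)/∂x_i = (Σα_j) − x_i = 0, so x_i^SO = Σα_j = 17 for every i; X^SO = 68.

68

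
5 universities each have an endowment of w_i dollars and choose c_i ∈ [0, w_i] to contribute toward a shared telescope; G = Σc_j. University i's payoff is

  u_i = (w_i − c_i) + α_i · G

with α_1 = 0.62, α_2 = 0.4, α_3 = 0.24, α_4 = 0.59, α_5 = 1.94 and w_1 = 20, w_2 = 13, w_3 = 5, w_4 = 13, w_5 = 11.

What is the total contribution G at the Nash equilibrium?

11

∂u_i/∂c_i = α_i − 1, so university i contributes w_i if α_i > 1, else 0.
α_i > 1 for i ∈ {5}; NE contributions (0, 0, 0, 0, 11), G = 11.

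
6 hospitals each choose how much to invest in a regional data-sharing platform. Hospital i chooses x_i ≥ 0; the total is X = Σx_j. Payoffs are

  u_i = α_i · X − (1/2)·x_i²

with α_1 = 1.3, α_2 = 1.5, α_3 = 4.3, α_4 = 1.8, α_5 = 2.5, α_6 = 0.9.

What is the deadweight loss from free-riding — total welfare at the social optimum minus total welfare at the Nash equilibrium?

318.945

Hospital i's FOC: ∂u_i/∂x_i = α_i − x_i = 0, so x_i* = α_i.
NE contributions = (1.3, 1.5, 4.3, 1.8, 2.5, 0.9); X = 12.3.
W^NE = (Σα)·X − ½Σα_i² = 12.3² − ½·32.73 = 134.925.
Planner sets x_i = Σα_j = 12.3 for every i, so X^SO = 6·12.3 = 73.8.
W^SO = (Σα)·X^SO − ½·6·(Σα)² = (6/2)·12.3² = 453.87.
Deadweight loss = W^SO − W^NE = 318.945.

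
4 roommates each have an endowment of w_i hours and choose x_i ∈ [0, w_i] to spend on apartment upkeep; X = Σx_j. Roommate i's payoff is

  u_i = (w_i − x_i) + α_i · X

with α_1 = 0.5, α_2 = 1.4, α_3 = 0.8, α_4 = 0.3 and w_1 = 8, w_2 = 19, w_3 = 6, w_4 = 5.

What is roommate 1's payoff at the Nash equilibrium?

∂u_i/∂x_i = α_i − 1, so roommate i contributes w_i if α_i > 1, else 0.
α_i > 1 for i ∈ {2}; NE contributions (0, 19, 0, 0), X = 19.
u_1 = (8 − 0) + 0.5·19 = 17.5.

17.5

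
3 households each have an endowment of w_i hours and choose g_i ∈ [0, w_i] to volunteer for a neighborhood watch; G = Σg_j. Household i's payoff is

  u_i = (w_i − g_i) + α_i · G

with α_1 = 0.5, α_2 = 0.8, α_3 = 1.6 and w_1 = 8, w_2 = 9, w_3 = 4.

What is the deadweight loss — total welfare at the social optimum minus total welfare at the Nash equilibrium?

32.3

∂u_i/∂g_i = α_i − 1, so household i contributes w_i if α_i > 1, else 0.
α_i > 1 for i ∈ {3}; NE contributions (0, 0, 4), G = 4.
W^NE = Σw_i − G^NE + (Σα_i)·G^NE = 21 + 1.9·4 = 28.6.
Planner: ∂(Σu_j)/∂g_i = Σα_j − 1 = 1.9 > 0, so everyone contributes w_i; G^SO = 21, W^SO = 21 + 1.9·21 = 60.9.
Deadweight loss = 32.3.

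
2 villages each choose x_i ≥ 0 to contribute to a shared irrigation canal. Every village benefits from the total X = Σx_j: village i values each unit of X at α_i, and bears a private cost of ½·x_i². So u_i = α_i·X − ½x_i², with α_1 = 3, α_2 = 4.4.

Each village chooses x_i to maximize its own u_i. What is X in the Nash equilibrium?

7.4

Village i's FOC: ∂u_i/∂x_i = α_i − x_i = 0, so x_i* = α_i.
NE contributions = (3, 4.4); X = 7.4.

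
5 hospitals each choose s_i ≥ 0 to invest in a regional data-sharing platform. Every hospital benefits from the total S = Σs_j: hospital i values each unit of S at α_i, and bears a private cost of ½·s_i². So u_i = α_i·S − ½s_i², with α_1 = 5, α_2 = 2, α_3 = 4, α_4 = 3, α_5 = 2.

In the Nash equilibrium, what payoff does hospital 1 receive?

Hospital i's FOC: ∂u_i/∂s_i = α_i − s_i = 0, so s_i* = α_i.
NE contributions = (5, 2, 4, 3, 2); S = 16.
u_1 = α_1·S − ½·(s_1)² = 5·16 − ½·5² = 67.5.

67.5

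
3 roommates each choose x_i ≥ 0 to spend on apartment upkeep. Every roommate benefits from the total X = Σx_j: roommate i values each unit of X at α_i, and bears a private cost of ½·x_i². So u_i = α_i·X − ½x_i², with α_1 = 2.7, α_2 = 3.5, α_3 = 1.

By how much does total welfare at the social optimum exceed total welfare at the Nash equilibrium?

36.19

Roommate i's FOC: ∂u_i/∂x_i = α_i − x_i = 0, so x_i* = α_i.
NE contributions = (2.7, 3.5, 1); X = 7.2.
W^NE = (Σα)·X − ½Σα_i² = 7.2² − ½·20.54 = 41.57.
Planner sets x_i = Σα_j = 7.2 for every i, so X^SO = 3·7.2 = 21.6.
W^SO = (Σα)·X^SO − ½·3·(Σα)² = (3/2)·7.2² = 77.76.
Deadweight loss = W^SO − W^NE = 36.19.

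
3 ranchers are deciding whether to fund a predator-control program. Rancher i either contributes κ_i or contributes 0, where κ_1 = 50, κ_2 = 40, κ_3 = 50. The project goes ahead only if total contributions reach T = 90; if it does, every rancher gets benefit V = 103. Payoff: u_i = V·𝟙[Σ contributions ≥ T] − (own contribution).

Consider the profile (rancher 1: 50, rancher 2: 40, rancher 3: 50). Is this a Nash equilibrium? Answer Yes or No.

Total = 140 ≥ 90: provided.
Rancher 1 (pledges 50, payoff 53): dropping to 0 → total 90, payoff 103. Profitable deviation.

No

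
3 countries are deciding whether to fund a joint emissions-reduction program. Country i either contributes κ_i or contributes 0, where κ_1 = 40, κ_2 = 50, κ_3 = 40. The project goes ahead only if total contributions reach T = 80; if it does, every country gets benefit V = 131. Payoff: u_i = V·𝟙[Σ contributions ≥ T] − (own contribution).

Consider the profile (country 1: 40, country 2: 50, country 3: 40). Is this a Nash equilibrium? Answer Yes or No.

No

Total = 130 ≥ 80: provided.
Country 1 (pledges 40, payoff 91): dropping to 0 → total 90, payoff 131. Profitable deviation.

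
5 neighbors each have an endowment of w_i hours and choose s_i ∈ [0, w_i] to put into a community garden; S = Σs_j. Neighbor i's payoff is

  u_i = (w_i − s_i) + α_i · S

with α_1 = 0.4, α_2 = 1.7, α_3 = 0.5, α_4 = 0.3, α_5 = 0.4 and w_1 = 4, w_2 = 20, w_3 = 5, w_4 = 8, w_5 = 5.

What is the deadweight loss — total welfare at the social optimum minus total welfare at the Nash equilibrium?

50.6

∂u_i/∂s_i = α_i − 1, so neighbor i contributes w_i if α_i > 1, else 0.
α_i > 1 for i ∈ {2}; NE contributions (0, 20, 0, 0, 0), S = 20.
W^NE = Σw_i − S^NE + (Σα_i)·S^NE = 42 + 2.3·20 = 88.
Planner: ∂(Σu_j)/∂s_i = Σα_j − 1 = 2.3 > 0, so everyone contributes w_i; S^SO = 42, W^SO = 42 + 2.3·42 = 138.6.
Deadweight loss = 50.6.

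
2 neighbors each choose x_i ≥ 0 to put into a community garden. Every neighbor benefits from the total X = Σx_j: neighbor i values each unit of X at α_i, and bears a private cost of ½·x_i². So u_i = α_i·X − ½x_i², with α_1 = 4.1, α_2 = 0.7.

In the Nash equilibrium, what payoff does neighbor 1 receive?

Neighbor i's FOC: ∂u_i/∂x_i = α_i − x_i = 0, so x_i* = α_i.
NE contributions = (4.1, 0.7); X = 4.8.
u_1 = α_1·X − ½·(x_1)² = 4.1·4.8 − ½·4.1² = 11.275.

11.275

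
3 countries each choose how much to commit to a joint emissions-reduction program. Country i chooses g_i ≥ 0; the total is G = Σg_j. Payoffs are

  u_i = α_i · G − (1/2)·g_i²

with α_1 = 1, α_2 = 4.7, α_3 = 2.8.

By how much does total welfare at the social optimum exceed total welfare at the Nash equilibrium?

Country i's FOC: ∂u_i/∂g_i = α_i − g_i = 0, so g_i* = α_i.
NE contributions = (1, 4.7, 2.8); G = 8.5.
W^NE = (Σα)·G − ½Σα_i² = 8.5² − ½·30.93 = 56.785.
Planner sets g_i = Σα_j = 8.5 for every i, so G^SO = 3·8.5 = 25.5.
W^SO = (Σα)·G^SO − ½·3·(Σα)² = (3/2)·8.5² = 108.375.
Deadweight loss = W^SO − W^NE = 51.59.

51.59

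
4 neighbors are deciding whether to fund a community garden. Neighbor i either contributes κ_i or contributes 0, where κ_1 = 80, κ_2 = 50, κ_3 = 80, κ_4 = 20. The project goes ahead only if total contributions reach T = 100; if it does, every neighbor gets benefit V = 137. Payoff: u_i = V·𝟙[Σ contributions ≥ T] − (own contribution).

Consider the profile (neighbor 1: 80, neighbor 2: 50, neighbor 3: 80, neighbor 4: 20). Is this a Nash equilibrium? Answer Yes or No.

No

Total = 230 ≥ 100: provided.
Neighbor 1 (pledges 80, payoff 57): dropping to 0 → total 150, payoff 137. Profitable deviation.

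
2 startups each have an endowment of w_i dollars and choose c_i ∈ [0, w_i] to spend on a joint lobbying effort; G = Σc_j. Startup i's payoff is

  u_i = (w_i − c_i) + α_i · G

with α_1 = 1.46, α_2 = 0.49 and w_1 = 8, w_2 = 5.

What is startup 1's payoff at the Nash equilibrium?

∂u_i/∂c_i = α_i − 1, so startup i contributes w_i if α_i > 1, else 0.
α_i > 1 for i ∈ {1}; NE contributions (8, 0), G = 8.
u_1 = (8 − 8) + 1.46·8 = 11.68.

11.68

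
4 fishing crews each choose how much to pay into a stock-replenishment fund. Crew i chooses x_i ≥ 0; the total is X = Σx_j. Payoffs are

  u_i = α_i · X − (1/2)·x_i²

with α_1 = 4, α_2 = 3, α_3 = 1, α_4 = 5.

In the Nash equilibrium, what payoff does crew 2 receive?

34.5

Crew i's FOC: ∂u_i/∂x_i = α_i − x_i = 0, so x_i* = α_i.
NE contributions = (4, 3, 1, 5); X = 13.
u_2 = α_2·X − ½·(x_2)² = 3·13 − ½·3² = 34.5.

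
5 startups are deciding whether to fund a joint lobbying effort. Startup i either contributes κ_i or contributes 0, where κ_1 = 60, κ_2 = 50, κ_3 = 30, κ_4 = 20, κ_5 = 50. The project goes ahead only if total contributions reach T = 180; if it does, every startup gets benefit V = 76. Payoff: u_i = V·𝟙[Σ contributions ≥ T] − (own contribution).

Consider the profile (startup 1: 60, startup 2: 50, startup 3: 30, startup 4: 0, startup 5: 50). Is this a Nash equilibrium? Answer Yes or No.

Total = 190 ≥ 180: provided.
Startup 1 (pledges 60, payoff 16): dropping to 0 → total 130, payoff 0. No gain.
Startup 2 (pledges 50, payoff 26): dropping to 0 → total 140, payoff 0. No gain.
Startup 3 (pledges 30, payoff 46): dropping to 0 → total 160, payoff 0. No gain.
Startup 4 (pledges 0, payoff 76): pledging 20 → total 210, payoff 56. No gain.
Startup 5 (pledges 50, payoff 26): dropping to 0 → total 140, payoff 0. No gain.

Yes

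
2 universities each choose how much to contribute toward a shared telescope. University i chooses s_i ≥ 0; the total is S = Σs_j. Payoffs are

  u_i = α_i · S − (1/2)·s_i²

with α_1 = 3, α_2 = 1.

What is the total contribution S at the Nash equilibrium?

4

University i's FOC: ∂u_i/∂s_i = α_i − s_i = 0, so s_i* = α_i.
NE contributions = (3, 1); S = 4.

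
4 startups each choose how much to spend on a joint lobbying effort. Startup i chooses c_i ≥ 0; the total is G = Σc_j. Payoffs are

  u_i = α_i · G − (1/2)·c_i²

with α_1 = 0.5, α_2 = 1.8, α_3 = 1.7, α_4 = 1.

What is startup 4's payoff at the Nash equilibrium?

Startup i's FOC: ∂u_i/∂c_i = α_i − c_i = 0, so c_i* = α_i.
NE contributions = (0.5, 1.8, 1.7, 1); G = 5.
u_4 = α_4·G − ½·(c_4)² = 1·5 − ½·1² = 4.5.

4.5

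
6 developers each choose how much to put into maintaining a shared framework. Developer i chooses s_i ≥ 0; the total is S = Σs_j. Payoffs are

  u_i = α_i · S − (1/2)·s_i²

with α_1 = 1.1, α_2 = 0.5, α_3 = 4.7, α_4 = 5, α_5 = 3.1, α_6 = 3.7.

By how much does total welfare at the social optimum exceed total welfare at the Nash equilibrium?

691.145

Developer i's FOC: ∂u_i/∂s_i = α_i − s_i = 0, so s_i* = α_i.
NE contributions = (1.1, 0.5, 4.7, 5, 3.1, 3.7); S = 18.1.
W^NE = (Σα)·S − ½Σα_i² = 18.1² − ½·71.85 = 291.685.
Planner sets s_i = Σα_j = 18.1 for every i, so S^SO = 6·18.1 = 108.6.
W^SO = (Σα)·S^SO − ½·6·(Σα)² = (6/2)·18.1² = 982.83.
Deadweight loss = W^SO − W^NE = 691.145.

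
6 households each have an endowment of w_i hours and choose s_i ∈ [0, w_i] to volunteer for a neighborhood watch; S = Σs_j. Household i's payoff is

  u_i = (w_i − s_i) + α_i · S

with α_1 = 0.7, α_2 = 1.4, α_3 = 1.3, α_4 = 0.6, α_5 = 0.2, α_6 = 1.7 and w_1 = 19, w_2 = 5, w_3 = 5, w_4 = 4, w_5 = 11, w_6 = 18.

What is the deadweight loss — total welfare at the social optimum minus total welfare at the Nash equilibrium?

∂u_i/∂s_i = α_i − 1, so household i contributes w_i if α_i > 1, else 0.
α_i > 1 for i ∈ {2, 3, 6}; NE contributions (0, 5, 5, 0, 0, 18), S = 28.
W^NE = Σw_i − S^NE + (Σα_i)·S^NE = 62 + 4.9·28 = 199.2.
Planner: ∂(Σu_j)/∂s_i = Σα_j − 1 = 4.9 > 0, so everyone contributes w_i; S^SO = 62, W^SO = 62 + 4.9·62 = 365.8.
Deadweight loss = 166.6.

166.6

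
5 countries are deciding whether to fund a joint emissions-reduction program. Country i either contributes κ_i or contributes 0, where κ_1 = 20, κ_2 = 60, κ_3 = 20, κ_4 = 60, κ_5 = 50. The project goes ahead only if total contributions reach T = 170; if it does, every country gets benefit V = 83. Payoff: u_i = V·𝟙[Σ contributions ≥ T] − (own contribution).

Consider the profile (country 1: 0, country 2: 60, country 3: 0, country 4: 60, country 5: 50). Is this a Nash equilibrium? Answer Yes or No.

Total = 170 ≥ 170: provided.
Country 1 (pledges 0, payoff 83): pledging 20 → total 190, payoff 63. No gain.
Country 2 (pledges 60, payoff 23): dropping to 0 → total 110, payoff 0. No gain.
Country 3 (pledges 0, payoff 83): pledging 20 → total 190, payoff 63. No gain.
Country 4 (pledges 60, payoff 23): dropping to 0 → total 110, payoff 0. No gain.
Country 5 (pledges 50, payoff 33): dropping to 0 → total 120, payoff 0. No gain.

Yes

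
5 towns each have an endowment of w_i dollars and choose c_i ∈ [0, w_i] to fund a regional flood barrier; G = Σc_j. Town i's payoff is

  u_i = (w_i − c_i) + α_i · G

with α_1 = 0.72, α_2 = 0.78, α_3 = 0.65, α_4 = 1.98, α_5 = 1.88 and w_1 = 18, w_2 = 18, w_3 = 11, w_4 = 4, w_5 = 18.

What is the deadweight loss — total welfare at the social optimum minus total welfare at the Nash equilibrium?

∂u_i/∂c_i = α_i − 1, so town i contributes w_i if α_i > 1, else 0.
α_i > 1 for i ∈ {4, 5}; NE contributions (0, 0, 0, 4, 18), G = 22.
W^NE = Σw_i − G^NE + (Σα_i)·G^NE = 69 + 5.01·22 = 179.22.
Planner: ∂(Σu_j)/∂c_i = Σα_j − 1 = 5.01 > 0, so everyone contributes w_i; G^SO = 69, W^SO = 69 + 5.01·69 = 414.69.
Deadweight loss = 235.47.

235.47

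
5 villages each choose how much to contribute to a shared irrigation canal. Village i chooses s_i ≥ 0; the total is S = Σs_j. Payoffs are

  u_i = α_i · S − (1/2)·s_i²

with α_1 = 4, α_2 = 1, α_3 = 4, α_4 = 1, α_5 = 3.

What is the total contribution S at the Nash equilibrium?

13

Village i's FOC: ∂u_i/∂s_i = α_i − s_i = 0, so s_i* = α_i.
NE contributions = (4, 1, 4, 1, 3); S = 13.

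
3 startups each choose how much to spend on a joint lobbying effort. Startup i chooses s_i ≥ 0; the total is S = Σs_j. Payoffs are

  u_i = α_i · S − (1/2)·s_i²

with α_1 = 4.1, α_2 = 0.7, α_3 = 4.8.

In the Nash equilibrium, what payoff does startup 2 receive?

Startup i's FOC: ∂u_i/∂s_i = α_i − s_i = 0, so s_i* = α_i.
NE contributions = (4.1, 0.7, 4.8); S = 9.6.
u_2 = α_2·S − ½·(s_2)² = 0.7·9.6 − ½·0.7² = 6.475.

6.475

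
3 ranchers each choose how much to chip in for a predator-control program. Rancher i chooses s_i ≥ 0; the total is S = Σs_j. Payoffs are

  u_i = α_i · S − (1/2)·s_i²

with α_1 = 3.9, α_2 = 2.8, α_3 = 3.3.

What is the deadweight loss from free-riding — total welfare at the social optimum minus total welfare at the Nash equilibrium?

66.97

Rancher i's FOC: ∂u_i/∂s_i = α_i − s_i = 0, so s_i* = α_i.
NE contributions = (3.9, 2.8, 3.3); S = 10.
W^NE = (Σα)·S − ½Σα_i² = 10² − ½·33.94 = 83.03.
Planner sets s_i = Σα_j = 10 for every i, so S^SO = 3·10 = 30.
W^SO = (Σα)·S^SO − ½·3·(Σα)² = (3/2)·10² = 150.
Deadweight loss = W^SO − W^NE = 66.97.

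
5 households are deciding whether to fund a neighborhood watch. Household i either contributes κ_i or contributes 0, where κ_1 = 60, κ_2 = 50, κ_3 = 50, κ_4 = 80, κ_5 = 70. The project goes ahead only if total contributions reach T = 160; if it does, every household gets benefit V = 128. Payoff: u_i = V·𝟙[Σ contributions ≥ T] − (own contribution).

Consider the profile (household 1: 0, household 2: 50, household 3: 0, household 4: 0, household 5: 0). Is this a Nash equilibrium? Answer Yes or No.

Total = 50 < 160: not provided.
Household 1 (pledges 0, payoff 0): pledging 60 → total 110, payoff -60. No gain.
Household 2 (pledges 50, payoff -50): dropping to 0 → total 0, payoff 0. Profitable deviation.

No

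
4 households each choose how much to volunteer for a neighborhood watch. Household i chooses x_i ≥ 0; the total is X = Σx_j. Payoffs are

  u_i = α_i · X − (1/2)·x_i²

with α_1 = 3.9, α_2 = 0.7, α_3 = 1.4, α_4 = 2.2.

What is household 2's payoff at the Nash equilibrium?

Household i's FOC: ∂u_i/∂x_i = α_i − x_i = 0, so x_i* = α_i.
NE contributions = (3.9, 0.7, 1.4, 2.2); X = 8.2.
u_2 = α_2·X − ½·(x_2)² = 0.7·8.2 − ½·0.7² = 5.495.

5.495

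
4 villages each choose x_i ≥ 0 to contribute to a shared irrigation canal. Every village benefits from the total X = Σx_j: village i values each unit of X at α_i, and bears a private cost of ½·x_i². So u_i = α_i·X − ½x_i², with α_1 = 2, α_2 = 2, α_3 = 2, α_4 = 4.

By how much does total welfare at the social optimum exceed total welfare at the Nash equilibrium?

Village i's FOC: ∂u_i/∂x_i = α_i − x_i = 0, so x_i* = α_i.
NE contributions = (2, 2, 2, 4); X = 10.
W^NE = (Σα)·X − ½Σα_i² = 10² − ½·28 = 86.
Planner sets x_i = Σα_j = 10 for every i, so X^SO = 4·10 = 40.
W^SO = (Σα)·X^SO − ½·4·(Σα)² = (4/2)·10² = 200.
Deadweight loss = W^SO − W^NE = 114.

114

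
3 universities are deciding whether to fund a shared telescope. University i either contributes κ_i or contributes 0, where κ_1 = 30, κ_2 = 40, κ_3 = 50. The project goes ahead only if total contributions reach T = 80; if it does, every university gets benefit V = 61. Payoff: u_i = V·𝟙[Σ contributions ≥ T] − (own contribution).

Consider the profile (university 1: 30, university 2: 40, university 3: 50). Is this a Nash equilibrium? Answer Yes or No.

No

Total = 120 ≥ 80: provided.
University 1 (pledges 30, payoff 31): dropping to 0 → total 90, payoff 61. Profitable deviation.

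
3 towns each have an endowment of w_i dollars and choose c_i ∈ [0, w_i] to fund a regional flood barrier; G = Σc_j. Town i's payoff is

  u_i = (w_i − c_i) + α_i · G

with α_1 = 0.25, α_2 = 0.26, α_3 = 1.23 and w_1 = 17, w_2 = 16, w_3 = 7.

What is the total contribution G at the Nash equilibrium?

∂u_i/∂c_i = α_i − 1, so town i contributes w_i if α_i > 1, else 0.
α_i > 1 for i ∈ {3}; NE contributions (0, 0, 7), G = 7.

7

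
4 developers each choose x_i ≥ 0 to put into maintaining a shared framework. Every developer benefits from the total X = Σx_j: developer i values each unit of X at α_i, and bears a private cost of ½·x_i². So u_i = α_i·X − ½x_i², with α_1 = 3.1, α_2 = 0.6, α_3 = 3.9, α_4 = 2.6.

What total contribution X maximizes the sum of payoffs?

Planner FOC: ∂(Σu_j)/∂x_i = (Σα_j) − x_i = 0, so x_i^SO = Σα_j = 10.2 for every i; X^SO = 40.8.

40.8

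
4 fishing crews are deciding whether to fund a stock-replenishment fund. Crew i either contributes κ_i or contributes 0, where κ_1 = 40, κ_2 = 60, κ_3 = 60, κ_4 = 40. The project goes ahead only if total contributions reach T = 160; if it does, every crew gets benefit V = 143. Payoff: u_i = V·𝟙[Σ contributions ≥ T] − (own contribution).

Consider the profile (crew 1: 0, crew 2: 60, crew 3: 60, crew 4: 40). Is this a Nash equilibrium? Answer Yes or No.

Total = 160 ≥ 160: provided.
Crew 1 (pledges 0, payoff 143): pledging 40 → total 200, payoff 103. No gain.
Crew 2 (pledges 60, payoff 83): dropping to 0 → total 100, payoff 0. No gain.
Crew 3 (pledges 60, payoff 83): dropping to 0 → total 100, payoff 0. No gain.
Crew 4 (pledges 40, payoff 103): dropping to 0 → total 120, payoff 0. No gain.

Yes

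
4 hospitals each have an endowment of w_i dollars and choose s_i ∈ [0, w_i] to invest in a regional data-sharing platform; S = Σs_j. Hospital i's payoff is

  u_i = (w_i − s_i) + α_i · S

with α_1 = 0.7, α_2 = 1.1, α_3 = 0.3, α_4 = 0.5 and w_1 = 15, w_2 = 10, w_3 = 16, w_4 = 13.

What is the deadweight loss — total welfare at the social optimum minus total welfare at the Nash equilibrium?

70.4

∂u_i/∂s_i = α_i − 1, so hospital i contributes w_i if α_i > 1, else 0.
α_i > 1 for i ∈ {2}; NE contributions (0, 10, 0, 0), S = 10.
W^NE = Σw_i − S^NE + (Σα_i)·S^NE = 54 + 1.6·10 = 70.
Planner: ∂(Σu_j)/∂s_i = Σα_j − 1 = 1.6 > 0, so everyone contributes w_i; S^SO = 54, W^SO = 54 + 1.6·54 = 140.4.
Deadweight loss = 70.4.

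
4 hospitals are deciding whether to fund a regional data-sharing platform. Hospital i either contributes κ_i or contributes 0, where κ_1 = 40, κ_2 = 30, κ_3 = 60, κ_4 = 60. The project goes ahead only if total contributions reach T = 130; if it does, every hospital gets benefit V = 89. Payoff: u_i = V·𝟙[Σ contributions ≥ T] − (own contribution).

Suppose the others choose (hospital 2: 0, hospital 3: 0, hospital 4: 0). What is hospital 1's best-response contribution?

0

Others' total = 0. Even contributing 40 gives 40 < 130: no benefit either way.
Best response: 0.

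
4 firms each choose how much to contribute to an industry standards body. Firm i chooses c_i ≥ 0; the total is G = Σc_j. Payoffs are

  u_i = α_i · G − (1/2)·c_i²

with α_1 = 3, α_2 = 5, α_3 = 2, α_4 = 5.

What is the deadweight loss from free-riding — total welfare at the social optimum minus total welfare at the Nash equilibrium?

Firm i's FOC: ∂u_i/∂c_i = α_i − c_i = 0, so c_i* = α_i.
NE contributions = (3, 5, 2, 5); G = 15.
W^NE = (Σα)·G − ½Σα_i² = 15² − ½·63 = 193.5.
Planner sets c_i = Σα_j = 15 for every i, so G^SO = 4·15 = 60.
W^SO = (Σα)·G^SO − ½·4·(Σα)² = (4/2)·15² = 450.
Deadweight loss = W^SO − W^NE = 256.5.

256.5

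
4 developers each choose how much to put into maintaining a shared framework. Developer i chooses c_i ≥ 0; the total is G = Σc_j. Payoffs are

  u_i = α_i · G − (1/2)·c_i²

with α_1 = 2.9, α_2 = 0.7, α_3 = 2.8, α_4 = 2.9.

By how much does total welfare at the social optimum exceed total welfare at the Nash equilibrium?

Developer i's FOC: ∂u_i/∂c_i = α_i − c_i = 0, so c_i* = α_i.
NE contributions = (2.9, 0.7, 2.8, 2.9); G = 9.3.
W^NE = (Σα)·G − ½Σα_i² = 9.3² − ½·25.15 = 73.915.
Planner sets c_i = Σα_j = 9.3 for every i, so G^SO = 4·9.3 = 37.2.
W^SO = (Σα)·G^SO − ½·4·(Σα)² = (4/2)·9.3² = 172.98.
Deadweight loss = W^SO − W^NE = 99.065.

99.065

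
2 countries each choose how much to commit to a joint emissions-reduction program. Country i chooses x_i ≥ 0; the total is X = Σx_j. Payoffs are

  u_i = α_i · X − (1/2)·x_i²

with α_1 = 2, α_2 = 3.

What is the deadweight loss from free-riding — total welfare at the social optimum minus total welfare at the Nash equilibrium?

6.5

Country i's FOC: ∂u_i/∂x_i = α_i − x_i = 0, so x_i* = α_i.
NE contributions = (2, 3); X = 5.
W^NE = (Σα)·X − ½Σα_i² = 5² − ½·13 = 18.5.
Planner sets x_i = Σα_j = 5 for every i, so X^SO = 2·5 = 10.
W^SO = (Σα)·X^SO − ½·2·(Σα)² = (2/2)·5² = 25.
Deadweight loss = W^SO − W^NE = 6.5.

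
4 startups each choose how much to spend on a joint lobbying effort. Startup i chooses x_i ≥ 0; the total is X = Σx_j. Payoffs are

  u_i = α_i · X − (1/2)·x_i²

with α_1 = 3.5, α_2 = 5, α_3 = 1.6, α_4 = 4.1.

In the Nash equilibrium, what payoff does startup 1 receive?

Startup i's FOC: ∂u_i/∂x_i = α_i − x_i = 0, so x_i* = α_i.
NE contributions = (3.5, 5, 1.6, 4.1); X = 14.2.
u_1 = α_1·X − ½·(x_1)² = 3.5·14.2 − ½·3.5² = 43.575.

43.575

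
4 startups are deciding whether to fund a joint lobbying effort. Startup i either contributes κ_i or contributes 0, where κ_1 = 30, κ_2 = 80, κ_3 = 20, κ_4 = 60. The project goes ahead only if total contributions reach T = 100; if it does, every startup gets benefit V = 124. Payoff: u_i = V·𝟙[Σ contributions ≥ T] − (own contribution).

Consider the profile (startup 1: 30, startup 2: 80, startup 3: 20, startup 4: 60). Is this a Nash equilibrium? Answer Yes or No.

No

Total = 190 ≥ 100: provided.
Startup 1 (pledges 30, payoff 94): dropping to 0 → total 160, payoff 124. Profitable deviation.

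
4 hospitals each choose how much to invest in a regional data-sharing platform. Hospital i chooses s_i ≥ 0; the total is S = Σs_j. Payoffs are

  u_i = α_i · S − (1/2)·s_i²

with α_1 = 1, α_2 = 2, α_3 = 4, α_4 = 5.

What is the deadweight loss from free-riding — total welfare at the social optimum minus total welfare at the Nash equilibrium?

167

Hospital i's FOC: ∂u_i/∂s_i = α_i − s_i = 0, so s_i* = α_i.
NE contributions = (1, 2, 4, 5); S = 12.
W^NE = (Σα)·S − ½Σα_i² = 12² − ½·46 = 121.
Planner sets s_i = Σα_j = 12 for every i, so S^SO = 4·12 = 48.
W^SO = (Σα)·S^SO − ½·4·(Σα)² = (4/2)·12² = 288.
Deadweight loss = W^SO − W^NE = 167.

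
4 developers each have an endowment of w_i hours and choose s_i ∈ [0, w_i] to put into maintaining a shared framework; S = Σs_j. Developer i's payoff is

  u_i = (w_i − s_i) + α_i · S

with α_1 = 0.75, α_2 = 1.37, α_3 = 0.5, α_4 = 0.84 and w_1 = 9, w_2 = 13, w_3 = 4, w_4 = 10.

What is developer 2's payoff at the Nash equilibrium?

∂u_i/∂s_i = α_i − 1, so developer i contributes w_i if α_i > 1, else 0.
α_i > 1 for i ∈ {2}; NE contributions (0, 13, 0, 0), S = 13.
u_2 = (13 − 13) + 1.37·13 = 17.81.

17.81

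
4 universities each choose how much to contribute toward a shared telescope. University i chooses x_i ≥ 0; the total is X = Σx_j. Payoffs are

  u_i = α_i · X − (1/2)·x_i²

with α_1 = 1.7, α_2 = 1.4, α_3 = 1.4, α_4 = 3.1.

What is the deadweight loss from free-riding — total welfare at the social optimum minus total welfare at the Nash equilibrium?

University i's FOC: ∂u_i/∂x_i = α_i − x_i = 0, so x_i* = α_i.
NE contributions = (1.7, 1.4, 1.4, 3.1); X = 7.6.
W^NE = (Σα)·X − ½Σα_i² = 7.6² − ½·16.42 = 49.55.
Planner sets x_i = Σα_j = 7.6 for every i, so X^SO = 4·7.6 = 30.4.
W^SO = (Σα)·X^SO − ½·4·(Σα)² = (4/2)·7.6² = 115.52.
Deadweight loss = W^SO − W^NE = 65.97.

65.97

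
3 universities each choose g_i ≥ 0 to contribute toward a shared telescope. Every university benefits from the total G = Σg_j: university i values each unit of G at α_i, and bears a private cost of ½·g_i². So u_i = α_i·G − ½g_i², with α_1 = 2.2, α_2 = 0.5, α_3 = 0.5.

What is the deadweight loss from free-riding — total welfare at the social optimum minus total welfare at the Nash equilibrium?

University i's FOC: ∂u_i/∂g_i = α_i − g_i = 0, so g_i* = α_i.
NE contributions = (2.2, 0.5, 0.5); G = 3.2.
W^NE = (Σα)·G − ½Σα_i² = 3.2² − ½·5.34 = 7.57.
Planner sets g_i = Σα_j = 3.2 for every i, so G^SO = 3·3.2 = 9.6.
W^SO = (Σα)·G^SO − ½·3·(Σα)² = (3/2)·3.2² = 15.36.
Deadweight loss = W^SO − W^NE = 7.79.

7.79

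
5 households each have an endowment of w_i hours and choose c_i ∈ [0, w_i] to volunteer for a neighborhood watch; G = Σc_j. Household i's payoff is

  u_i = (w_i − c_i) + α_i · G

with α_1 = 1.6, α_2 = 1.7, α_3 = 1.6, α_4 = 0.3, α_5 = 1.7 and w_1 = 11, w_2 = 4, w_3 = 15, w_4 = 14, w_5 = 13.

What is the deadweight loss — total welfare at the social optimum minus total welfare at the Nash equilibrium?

82.6

∂u_i/∂c_i = α_i − 1, so household i contributes w_i if α_i > 1, else 0.
α_i > 1 for i ∈ {1, 2, 3, 5}; NE contributions (11, 4, 15, 0, 13), G = 43.
W^NE = Σw_i − G^NE + (Σα_i)·G^NE = 57 + 5.9·43 = 310.7.
Planner: ∂(Σu_j)/∂c_i = Σα_j − 1 = 5.9 > 0, so everyone contributes w_i; G^SO = 57, W^SO = 57 + 5.9·57 = 393.3.
Deadweight loss = 82.6.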